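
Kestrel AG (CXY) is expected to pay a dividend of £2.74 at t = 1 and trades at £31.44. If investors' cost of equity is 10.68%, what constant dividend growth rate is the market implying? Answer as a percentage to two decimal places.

From P₀ = D₁/(r − g), the implied growth is g = r − D₁/P₀.
g = 0.1068 − 2.74/31.44 = 0.1068 − 0.08715 = 0.01965

1.96%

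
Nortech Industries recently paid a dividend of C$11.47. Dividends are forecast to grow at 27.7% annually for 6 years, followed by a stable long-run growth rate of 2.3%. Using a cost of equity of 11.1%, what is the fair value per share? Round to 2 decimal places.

Two-stage DDM. Project D₁…D_6 at 0.277, terminal growth 0.023, discount at r = 0.111.
D_1 = 14.6472
D_2 = 18.7045
D_3 = 23.8856
D_4 = 30.5019
D_5 = 38.9509
D_6 = 49.7403
Terminal value at t=6: TV = D_7/(r−g) = 50.8844/(0.111−0.023) = 578.2315
P₀ = 14.6472/(1+0.111)^1 + 18.7045/(1+0.111)^2 + 23.8856/(1+0.111)^3 + 30.5019/(1+0.111)^4 + 38.9509/(1+0.111)^5 + 49.7403/(1+0.111)^6 + 578.2315/(1+0.111)^6 = 422.7175

C$422.72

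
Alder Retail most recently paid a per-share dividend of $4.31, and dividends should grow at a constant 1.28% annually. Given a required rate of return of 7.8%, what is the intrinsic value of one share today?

$66.95

Gordon growth model: P₀ = D₁/(r − g). D₁ = 4.31 × (1 + 0.0128) = 4.3652.
P₀ = 4.3652 / (0.078 − 0.0128) = 4.3652 / 0.0652 = 66.9504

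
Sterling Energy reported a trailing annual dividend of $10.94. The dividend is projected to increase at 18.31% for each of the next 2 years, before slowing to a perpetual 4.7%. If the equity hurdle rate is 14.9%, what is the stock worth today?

Two-stage DDM. Project D₁…D_2 at 0.1831, terminal growth 0.047, discount at r = 0.149.
D_1 = 12.9431
D_2 = 15.3130
Terminal value at t=2: TV = D_3/(r−g) = 16.0327/(0.149−0.047) = 157.1834
P₀ = 12.9431/(1+0.149)^1 + 15.3130/(1+0.149)^2 + 157.1834/(1+0.149)^2 = 141.9239

$141.92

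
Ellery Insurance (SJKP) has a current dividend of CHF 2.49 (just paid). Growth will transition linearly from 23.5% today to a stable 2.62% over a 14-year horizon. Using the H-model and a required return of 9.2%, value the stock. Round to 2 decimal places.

CHF 94.14

H-model: P₀ = D₀[(1+g_L) + H(g_S−g_L)]/(r−g_L), with H = 14/2 = 7.
P₀ = 2.49 × [(1+0.0262) + 7×(0.235−0.0262)] / (0.092−0.0262)
   = 2.49 × 2.4878 / 0.0658 = 94.1432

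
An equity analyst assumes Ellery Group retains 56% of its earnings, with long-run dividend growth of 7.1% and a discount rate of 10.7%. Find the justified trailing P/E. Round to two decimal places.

Payout ratio b = 1 − 0.56 = 0.44.
Justified trailing P/E = b(1+g)/(r−g) = 0.44×(1+0.071)/(0.107−0.071) = 13.0900

13.09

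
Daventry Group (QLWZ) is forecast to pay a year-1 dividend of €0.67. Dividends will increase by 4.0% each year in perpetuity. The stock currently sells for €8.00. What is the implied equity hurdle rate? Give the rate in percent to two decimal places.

Rearranging the constant-growth DDM: r = D₁/P₀ + g.
r = 0.6700 / 8.00 + 0.04 = 0.08375 + 0.04 = 0.12375

12.38%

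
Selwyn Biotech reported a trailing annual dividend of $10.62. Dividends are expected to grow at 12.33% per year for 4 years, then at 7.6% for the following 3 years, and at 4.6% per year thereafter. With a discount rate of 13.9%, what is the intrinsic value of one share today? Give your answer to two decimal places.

$163.23

Three-stage DDM. Project D₁…D_7; terminal Gordon value at t=7 with g = 0.046; discount at r = 0.139.
D_1 = 11.9294
D_2 = 13.4003
D_3 = 15.0526
D_4 = 16.9086
D_5 = 18.1936
D_6 = 19.5764
D_7 = 21.0642
TV_7 = 22.0331/(0.139−0.046) = 236.9153
P₀ = Σ Dₜ/(1+r)ᵗ + TV_7/(1+r)^7 = 163.2263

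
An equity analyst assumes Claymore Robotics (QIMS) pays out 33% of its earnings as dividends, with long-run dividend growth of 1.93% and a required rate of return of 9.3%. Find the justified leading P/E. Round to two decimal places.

Justified leading P/E = b/(r−g) = 0.33/(0.093−0.0193) = 4.4776

4.48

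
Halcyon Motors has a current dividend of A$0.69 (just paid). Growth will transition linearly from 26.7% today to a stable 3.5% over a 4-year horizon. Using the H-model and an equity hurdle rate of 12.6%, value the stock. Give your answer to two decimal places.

A$11.37

H-model: P₀ = D₀[(1+g_L) + H(g_S−g_L)]/(r−g_L), with H = 4/2 = 2.
P₀ = 0.69 × [(1+0.035) + 2×(0.267−0.035)] / (0.126−0.035)
   = 0.69 × 1.4990 / 0.091 = 11.3660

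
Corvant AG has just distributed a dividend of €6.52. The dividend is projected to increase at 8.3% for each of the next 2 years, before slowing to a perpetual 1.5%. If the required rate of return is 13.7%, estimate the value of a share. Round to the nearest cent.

Two-stage DDM. Project D₁…D_2 at 0.083, terminal growth 0.015, discount at r = 0.137.
D_1 = 7.0612
D_2 = 7.6472
Terminal value at t=2: TV = D_3/(r−g) = 7.7619/(0.137−0.015) = 63.6225
P₀ = 7.0612/(1+0.137)^1 + 7.6472/(1+0.137)^2 + 63.6225/(1+0.137)^2 = 61.3399

€61.34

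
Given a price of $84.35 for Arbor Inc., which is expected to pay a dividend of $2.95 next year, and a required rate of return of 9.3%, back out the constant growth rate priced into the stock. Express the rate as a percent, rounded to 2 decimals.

From P₀ = D₁/(r − g), the implied growth is g = r − D₁/P₀.
g = 0.093 − 2.95/84.35 = 0.093 − 0.03497 = 0.05803

5.80%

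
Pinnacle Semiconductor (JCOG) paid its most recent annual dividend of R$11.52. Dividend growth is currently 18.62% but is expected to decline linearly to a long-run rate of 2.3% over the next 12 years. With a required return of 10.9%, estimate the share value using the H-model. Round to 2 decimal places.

R$268.20

H-model: P₀ = D₀[(1+g_L) + H(g_S−g_L)]/(r−g_L), with H = 12/2 = 6.
P₀ = 11.52 × [(1+0.023) + 6×(0.1862−0.023)] / (0.109−0.023)
   = 11.52 × 2.0022 / 0.086 = 268.2017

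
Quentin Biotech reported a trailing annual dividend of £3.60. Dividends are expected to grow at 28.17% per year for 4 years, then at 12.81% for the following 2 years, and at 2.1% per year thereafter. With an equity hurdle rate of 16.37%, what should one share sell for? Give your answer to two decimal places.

£64.17

Three-stage DDM. Project D₁…D_6; terminal Gordon value at t=6 with g = 0.021; discount at r = 0.1637.
D_1 = 4.6141
D_2 = 5.9139
D_3 = 7.5799
D_4 = 9.7151
D_5 = 10.9596
D_6 = 12.3636
TV_6 = 12.6232/(0.1637−0.021) = 88.4596
P₀ = Σ Dₜ/(1+r)ᵗ + TV_6/(1+r)^6 = 64.1742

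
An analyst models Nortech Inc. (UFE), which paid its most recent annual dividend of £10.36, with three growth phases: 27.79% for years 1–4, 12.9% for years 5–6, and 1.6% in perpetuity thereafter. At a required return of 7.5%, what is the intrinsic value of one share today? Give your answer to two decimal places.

£502.53

Three-stage DDM. Project D₁…D_6; terminal Gordon value at t=6 with g = 0.016; discount at r = 0.075.
D_1 = 13.2390
D_2 = 16.9182
D_3 = 21.6197
D_4 = 27.6279
D_5 = 31.1919
D_6 = 35.2156
TV_6 = 35.7791/(0.075−0.016) = 606.4246
P₀ = Σ Dₜ/(1+r)ᵗ + TV_6/(1+r)^6 = 502.5311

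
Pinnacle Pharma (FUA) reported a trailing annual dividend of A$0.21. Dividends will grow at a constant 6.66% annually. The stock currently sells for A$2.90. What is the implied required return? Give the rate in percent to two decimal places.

14.38%

Rearranging the constant-growth DDM: r = D₁/P₀ + g.
D₁ = 0.21 × (1 + 0.0666) = 0.2240.
r = 0.2240 / 2.90 + 0.0666 = 0.07724 + 0.0666 = 0.14384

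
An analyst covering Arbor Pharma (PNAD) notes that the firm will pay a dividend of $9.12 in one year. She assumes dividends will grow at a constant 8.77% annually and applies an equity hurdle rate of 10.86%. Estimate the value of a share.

Gordon growth model: P₀ = D₁/(r − g), with D₁ = 9.12 given directly.
P₀ = 9.1200 / (0.1086 − 0.0877) = 9.1200 / 0.0209 = 436.3636

$436.36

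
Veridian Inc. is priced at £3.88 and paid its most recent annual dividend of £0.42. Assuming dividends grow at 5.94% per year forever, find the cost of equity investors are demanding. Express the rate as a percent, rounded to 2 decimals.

Rearranging the constant-growth DDM: r = D₁/P₀ + g.
D₁ = 0.42 × (1 + 0.0594) = 0.4449.
r = 0.4449 / 3.88 + 0.0594 = 0.11468 + 0.0594 = 0.17408

17.41%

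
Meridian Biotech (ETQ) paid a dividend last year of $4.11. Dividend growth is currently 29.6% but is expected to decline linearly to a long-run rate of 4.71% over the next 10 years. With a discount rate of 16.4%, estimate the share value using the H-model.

$80.57

H-model: P₀ = D₀[(1+g_L) + H(g_S−g_L)]/(r−g_L), with H = 10/2 = 5.
P₀ = 4.11 × [(1+0.0471) + 5×(0.296−0.0471)] / (0.164−0.0471)
   = 4.11 × 2.2916 / 0.1169 = 80.5687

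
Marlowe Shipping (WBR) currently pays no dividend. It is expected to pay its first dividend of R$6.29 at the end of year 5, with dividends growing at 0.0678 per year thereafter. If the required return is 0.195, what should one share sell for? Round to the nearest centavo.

Deferred-dividend DDM. At t=4 the remaining stream is a growing perpetuity with first payment D_5 = 6.29.
V_4 = D_5/(r−g) = 6.29/(0.195−0.0678) = 49.4497
P₀ = V_4/(1+r)^4 = 49.4497/(1+0.195)^4 = 24.2489

R$24.25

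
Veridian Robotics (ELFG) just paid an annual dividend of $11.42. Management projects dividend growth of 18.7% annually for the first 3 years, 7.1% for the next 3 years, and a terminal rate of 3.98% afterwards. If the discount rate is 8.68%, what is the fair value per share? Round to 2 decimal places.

Three-stage DDM. Project D₁…D_6; terminal Gordon value at t=6 with g = 0.0398; discount at r = 0.0868.
D_1 = 13.5555
D_2 = 16.0904
D_3 = 19.0993
D_4 = 20.4554
D_5 = 21.9077
D_6 = 23.4632
TV_6 = 24.3970/(0.0868−0.0398) = 519.0852
P₀ = Σ Dₜ/(1+r)ᵗ + TV_6/(1+r)^6 = 399.3478

$399.35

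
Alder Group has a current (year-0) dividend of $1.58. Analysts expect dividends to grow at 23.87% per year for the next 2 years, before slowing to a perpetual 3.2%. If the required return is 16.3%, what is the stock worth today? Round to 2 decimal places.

Two-stage DDM. Project D₁…D_2 at 0.2387, terminal growth 0.032, discount at r = 0.163.
D_1 = 1.9571
D_2 = 2.4243
Terminal value at t=2: TV = D_3/(r−g) = 2.5019/(0.163−0.032) = 19.0984
P₀ = 1.9571/(1+0.163)^1 + 2.4243/(1+0.163)^2 + 19.0984/(1+0.163)^2 = 17.5953

$17.60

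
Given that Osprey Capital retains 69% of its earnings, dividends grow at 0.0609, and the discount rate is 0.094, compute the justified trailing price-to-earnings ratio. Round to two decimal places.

Payout ratio b = 1 − 0.69 = 0.31.
Justified trailing P/E = b(1+g)/(r−g) = 0.31×(1+0.0609)/(0.094−0.0609) = 9.9359

9.94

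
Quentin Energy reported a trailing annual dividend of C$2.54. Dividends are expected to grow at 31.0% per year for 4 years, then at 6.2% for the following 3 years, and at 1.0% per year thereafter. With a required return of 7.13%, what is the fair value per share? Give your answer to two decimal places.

Three-stage DDM. Project D₁…D_7; terminal Gordon value at t=7 with g = 0.01; discount at r = 0.0713.
D_1 = 3.3274
D_2 = 4.3589
D_3 = 5.7102
D_4 = 7.4803
D_5 = 7.9441
D_6 = 8.4366
D_7 = 8.9597
TV_7 = 9.0493/(0.0713−0.01) = 147.6228
P₀ = Σ Dₜ/(1+r)ᵗ + TV_7/(1+r)^7 = 125.1242

C$125.12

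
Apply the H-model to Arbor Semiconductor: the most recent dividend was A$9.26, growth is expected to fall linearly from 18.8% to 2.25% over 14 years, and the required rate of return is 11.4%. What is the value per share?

H-model: P₀ = D₀[(1+g_L) + H(g_S−g_L)]/(r−g_L), with H = 14/2 = 7.
P₀ = 9.26 × [(1+0.0225) + 7×(0.188−0.0225)] / (0.114−0.0225)
   = 9.26 × 2.1810 / 0.0915 = 220.7220

A$220.72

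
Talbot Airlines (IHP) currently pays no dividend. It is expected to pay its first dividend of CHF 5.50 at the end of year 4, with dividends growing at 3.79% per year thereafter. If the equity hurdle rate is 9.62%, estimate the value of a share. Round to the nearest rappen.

Deferred-dividend DDM. At t=3 the remaining stream is a growing perpetuity with first payment D_4 = 5.50.
V_3 = D_4/(r−g) = 5.50/(0.0962−0.0379) = 94.3396
P₀ = V_3/(1+r)^3 = 94.3396/(1+0.0962)^3 = 71.6184

CHF 71.62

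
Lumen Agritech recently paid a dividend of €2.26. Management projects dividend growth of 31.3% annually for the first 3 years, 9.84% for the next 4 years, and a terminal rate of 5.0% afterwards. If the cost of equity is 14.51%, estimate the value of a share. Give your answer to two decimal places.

Three-stage DDM. Project D₁…D_7; terminal Gordon value at t=7 with g = 0.05; discount at r = 0.1451.
D_1 = 2.9674
D_2 = 3.8962
D_3 = 5.1157
D_4 = 5.6191
D_5 = 6.1720
D_6 = 6.7793
D_7 = 7.4464
TV_7 = 7.8187/(0.1451−0.05) = 82.2155
P₀ = Σ Dₜ/(1+r)ᵗ + TV_7/(1+r)^7 = 53.1094

€53.11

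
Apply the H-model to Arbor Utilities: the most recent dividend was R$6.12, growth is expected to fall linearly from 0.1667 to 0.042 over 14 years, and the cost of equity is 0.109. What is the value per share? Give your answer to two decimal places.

R$174.91

H-model: P₀ = D₀[(1+g_L) + H(g_S−g_L)]/(r−g_L), with H = 14/2 = 7.
P₀ = 6.12 × [(1+0.042) + 7×(0.1667−0.042)] / (0.109−0.042)
   = 6.12 × 1.9149 / 0.067 = 174.9133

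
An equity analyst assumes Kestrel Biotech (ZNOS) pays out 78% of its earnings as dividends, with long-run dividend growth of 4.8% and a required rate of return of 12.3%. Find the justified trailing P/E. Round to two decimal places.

Justified trailing P/E = b(1+g)/(r−g) = 0.78×(1+0.048)/(0.123−0.048) = 10.8992

10.90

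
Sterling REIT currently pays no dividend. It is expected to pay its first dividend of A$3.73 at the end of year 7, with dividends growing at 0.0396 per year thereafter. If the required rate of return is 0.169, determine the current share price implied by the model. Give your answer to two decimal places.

A$11.30

Deferred-dividend DDM. At t=6 the remaining stream is a growing perpetuity with first payment D_7 = 3.73.
V_6 = D_7/(r−g) = 3.73/(0.169−0.0396) = 28.8253
P₀ = V_6/(1+r)^6 = 28.8253/(1+0.169)^6 = 11.2950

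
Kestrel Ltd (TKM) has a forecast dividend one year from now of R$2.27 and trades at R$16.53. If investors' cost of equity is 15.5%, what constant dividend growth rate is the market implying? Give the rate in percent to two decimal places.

1.77%

From P₀ = D₁/(r − g), the implied growth is g = r − D₁/P₀.
g = 0.155 − 2.27/16.53 = 0.155 − 0.13733 = 0.01767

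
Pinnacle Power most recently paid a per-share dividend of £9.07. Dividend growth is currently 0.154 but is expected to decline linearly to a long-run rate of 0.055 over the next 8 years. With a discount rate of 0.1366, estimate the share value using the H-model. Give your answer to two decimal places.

£161.28

H-model: P₀ = D₀[(1+g_L) + H(g_S−g_L)]/(r−g_L), with H = 8/2 = 4.
P₀ = 9.07 × [(1+0.055) + 4×(0.154−0.055)] / (0.1366−0.055)
   = 9.07 × 1.4510 / 0.0816 = 161.2815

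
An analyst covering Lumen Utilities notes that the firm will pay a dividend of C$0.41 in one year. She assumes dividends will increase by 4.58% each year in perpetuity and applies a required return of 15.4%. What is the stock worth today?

C$3.79

Gordon growth model: P₀ = D₁/(r − g), with D₁ = 0.41 given directly.
P₀ = 0.4100 / (0.154 − 0.0458) = 0.4100 / 0.1082 = 3.7893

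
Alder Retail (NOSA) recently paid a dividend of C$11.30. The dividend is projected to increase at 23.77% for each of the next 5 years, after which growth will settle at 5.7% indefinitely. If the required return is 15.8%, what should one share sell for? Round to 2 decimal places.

Two-stage DDM. Project D₁…D_5 at 0.2377, terminal growth 0.057, discount at r = 0.158.
D_1 = 13.9860
D_2 = 17.3105
D_3 = 21.4252
D_4 = 26.5180
D_5 = 32.8213
Terminal value at t=5: TV = D_6/(r−g) = 34.6921/(0.158−0.057) = 343.4860
P₀ = 13.9860/(1+0.158)^1 + 17.3105/(1+0.158)^2 + 21.4252/(1+0.158)^3 + 26.5180/(1+0.158)^4 + 32.8213/(1+0.158)^5 + 343.4860/(1+0.158)^5 = 234.2486

C$234.25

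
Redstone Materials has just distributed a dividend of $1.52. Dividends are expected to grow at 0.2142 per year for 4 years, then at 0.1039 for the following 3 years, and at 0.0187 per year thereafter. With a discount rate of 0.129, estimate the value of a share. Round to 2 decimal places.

$30.71

Three-stage DDM. Project D₁…D_7; terminal Gordon value at t=7 with g = 0.0187; discount at r = 0.129.
D_1 = 1.8456
D_2 = 2.2409
D_3 = 2.7209
D_4 = 3.3037
D_5 = 3.6470
D_6 = 4.0259
D_7 = 4.4442
TV_7 = 4.5273/(0.129−0.0187) = 41.0454
P₀ = Σ Dₜ/(1+r)ᵗ + TV_7/(1+r)^7 = 30.7052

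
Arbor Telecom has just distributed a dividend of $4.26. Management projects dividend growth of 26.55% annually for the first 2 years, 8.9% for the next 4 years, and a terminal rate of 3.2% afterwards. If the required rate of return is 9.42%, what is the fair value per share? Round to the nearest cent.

$125.91

Three-stage DDM. Project D₁…D_6; terminal Gordon value at t=6 with g = 0.032; discount at r = 0.0942.
D_1 = 5.3910
D_2 = 6.8223
D_3 = 7.4295
D_4 = 8.0908
D_5 = 8.8108
D_6 = 9.5950
TV_6 = 9.9020/(0.0942−0.032) = 159.1969
P₀ = Σ Dₜ/(1+r)ᵗ + TV_6/(1+r)^6 = 125.9072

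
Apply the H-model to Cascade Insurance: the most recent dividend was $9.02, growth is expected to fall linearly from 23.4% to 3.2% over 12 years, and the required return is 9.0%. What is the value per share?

H-model: P₀ = D₀[(1+g_L) + H(g_S−g_L)]/(r−g_L), with H = 12/2 = 6.
P₀ = 9.02 × [(1+0.032) + 6×(0.234−0.032)] / (0.09−0.032)
   = 9.02 × 2.2440 / 0.058 = 348.9807

$348.98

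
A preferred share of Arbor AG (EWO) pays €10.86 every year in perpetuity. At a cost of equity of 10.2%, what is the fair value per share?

€106.47

Zero-growth DDM (perpetuity): P₀ = D/r = 10.86 / 0.102 = 106.4706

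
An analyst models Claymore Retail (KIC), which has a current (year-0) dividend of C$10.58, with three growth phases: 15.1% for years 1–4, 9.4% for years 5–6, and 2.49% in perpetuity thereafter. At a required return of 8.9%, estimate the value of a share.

Three-stage DDM. Project D₁…D_6; terminal Gordon value at t=6 with g = 0.0249; discount at r = 0.089.
D_1 = 12.1776
D_2 = 14.0164
D_3 = 16.1329
D_4 = 18.5689
D_5 = 20.3144
D_6 = 22.2240
TV_6 = 22.7773/(0.089−0.0249) = 355.3408
P₀ = Σ Dₜ/(1+r)ᵗ + TV_6/(1+r)^6 = 288.3328

C$288.33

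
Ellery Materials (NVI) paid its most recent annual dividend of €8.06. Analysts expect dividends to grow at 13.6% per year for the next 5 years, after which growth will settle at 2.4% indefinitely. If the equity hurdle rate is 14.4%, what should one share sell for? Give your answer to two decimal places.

Two-stage DDM. Project D₁…D_5 at 0.136, terminal growth 0.024, discount at r = 0.144.
D_1 = 9.1562
D_2 = 10.4014
D_3 = 11.8160
D_4 = 13.4230
D_5 = 15.2485
Terminal value at t=5: TV = D_6/(r−g) = 15.6144/(0.144−0.024) = 130.1204
P₀ = 9.1562/(1+0.144)^1 + 10.4014/(1+0.144)^2 + 11.8160/(1+0.144)^3 + 13.4230/(1+0.144)^4 + 15.2485/(1+0.144)^5 + 130.1204/(1+0.144)^5 = 105.8696

€105.87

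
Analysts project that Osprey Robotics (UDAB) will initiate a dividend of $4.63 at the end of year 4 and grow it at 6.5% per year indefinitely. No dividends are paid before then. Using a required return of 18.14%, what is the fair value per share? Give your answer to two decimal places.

$24.12

Deferred-dividend DDM. At t=3 the remaining stream is a growing perpetuity with first payment D_4 = 4.63.
V_3 = D_4/(r−g) = 4.63/(0.1814−0.065) = 39.7766
P₀ = V_3/(1+r)^3 = 39.7766/(1+0.1814)^3 = 24.1233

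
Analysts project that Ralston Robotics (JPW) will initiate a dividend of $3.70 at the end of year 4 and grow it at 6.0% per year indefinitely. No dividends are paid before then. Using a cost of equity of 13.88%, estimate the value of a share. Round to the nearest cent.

$31.79

Deferred-dividend DDM. At t=3 the remaining stream is a growing perpetuity with first payment D_4 = 3.70.
V_3 = D_4/(r−g) = 3.70/(0.1388−0.06) = 46.9543
P₀ = V_3/(1+r)^3 = 46.9543/(1+0.1388)^3 = 31.7931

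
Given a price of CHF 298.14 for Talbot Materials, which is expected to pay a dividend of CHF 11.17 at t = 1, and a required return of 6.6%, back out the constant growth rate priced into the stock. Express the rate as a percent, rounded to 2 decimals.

2.85%

From P₀ = D₁/(r − g), the implied growth is g = r − D₁/P₀.
g = 0.066 − 11.17/298.14 = 0.066 − 0.03747 = 0.02853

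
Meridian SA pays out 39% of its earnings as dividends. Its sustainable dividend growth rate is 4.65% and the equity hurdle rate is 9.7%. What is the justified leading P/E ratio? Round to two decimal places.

Justified leading P/E = b/(r−g) = 0.39/(0.097−0.0465) = 7.7228

7.72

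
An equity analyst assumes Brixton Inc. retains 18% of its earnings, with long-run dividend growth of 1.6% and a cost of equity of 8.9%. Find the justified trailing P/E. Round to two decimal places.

Payout ratio b = 1 − 0.18 = 0.82.
Justified trailing P/E = b(1+g)/(r−g) = 0.82×(1+0.016)/(0.089−0.016) = 11.4126

11.41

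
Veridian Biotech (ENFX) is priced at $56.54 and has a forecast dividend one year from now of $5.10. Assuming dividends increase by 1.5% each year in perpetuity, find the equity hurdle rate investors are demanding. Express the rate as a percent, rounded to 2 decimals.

10.52%

Rearranging the constant-growth DDM: r = D₁/P₀ + g.
r = 5.1000 / 56.54 + 0.015 = 0.09020 + 0.015 = 0.10520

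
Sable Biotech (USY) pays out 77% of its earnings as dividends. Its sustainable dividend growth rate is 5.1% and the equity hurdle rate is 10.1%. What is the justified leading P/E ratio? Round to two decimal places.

15.40

Justified leading P/E = b/(r−g) = 0.77/(0.101−0.051) = 15.4000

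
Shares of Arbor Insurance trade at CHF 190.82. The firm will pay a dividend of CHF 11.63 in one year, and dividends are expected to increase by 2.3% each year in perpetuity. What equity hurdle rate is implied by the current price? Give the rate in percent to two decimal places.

Rearranging the constant-growth DDM: r = D₁/P₀ + g.
r = 11.6300 / 190.82 + 0.023 = 0.06095 + 0.023 = 0.08395

8.39%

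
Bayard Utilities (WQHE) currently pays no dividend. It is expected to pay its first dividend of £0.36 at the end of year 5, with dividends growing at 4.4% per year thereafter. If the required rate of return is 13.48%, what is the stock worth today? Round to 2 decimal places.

£2.39

Deferred-dividend DDM. At t=4 the remaining stream is a growing perpetuity with first payment D_5 = 0.36.
V_4 = D_5/(r−g) = 0.36/(0.1348−0.044) = 3.9648
P₀ = V_4/(1+r)^4 = 3.9648/(1+0.1348)^4 = 2.3908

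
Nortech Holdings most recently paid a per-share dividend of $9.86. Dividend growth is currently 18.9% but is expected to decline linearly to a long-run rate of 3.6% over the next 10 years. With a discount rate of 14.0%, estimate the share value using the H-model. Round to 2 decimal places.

H-model: P₀ = D₀[(1+g_L) + H(g_S−g_L)]/(r−g_L), with H = 10/2 = 5.
P₀ = 9.86 × [(1+0.036) + 5×(0.189−0.036)] / (0.14−0.036)
   = 9.86 × 1.8010 / 0.104 = 170.7487

$170.75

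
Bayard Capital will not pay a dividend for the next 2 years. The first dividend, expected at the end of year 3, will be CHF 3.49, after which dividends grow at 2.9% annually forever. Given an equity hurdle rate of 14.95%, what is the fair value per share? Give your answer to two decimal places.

Deferred-dividend DDM. At t=2 the remaining stream is a growing perpetuity with first payment D_3 = 3.49.
V_2 = D_3/(r−g) = 3.49/(0.1495−0.029) = 28.9627
P₀ = V_2/(1+r)^2 = 28.9627/(1+0.1495)^2 = 21.9190

CHF 21.92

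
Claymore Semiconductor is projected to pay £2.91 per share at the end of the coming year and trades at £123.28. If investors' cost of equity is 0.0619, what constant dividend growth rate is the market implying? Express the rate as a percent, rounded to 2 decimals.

From P₀ = D₁/(r − g), the implied growth is g = r − D₁/P₀.
g = 0.0619 − 2.91/123.28 = 0.0619 − 0.02360 = 0.03830

3.83%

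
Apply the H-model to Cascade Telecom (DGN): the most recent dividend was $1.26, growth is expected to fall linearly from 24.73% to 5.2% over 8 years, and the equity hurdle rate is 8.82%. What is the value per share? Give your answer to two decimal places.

$63.81

H-model: P₀ = D₀[(1+g_L) + H(g_S−g_L)]/(r−g_L), with H = 8/2 = 4.
P₀ = 1.26 × [(1+0.052) + 4×(0.2473−0.052)] / (0.0882−0.052)
   = 1.26 × 1.8332 / 0.0362 = 63.8075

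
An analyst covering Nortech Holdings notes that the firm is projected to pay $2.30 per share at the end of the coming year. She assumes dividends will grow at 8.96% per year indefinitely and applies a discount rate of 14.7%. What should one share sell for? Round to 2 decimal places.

Gordon growth model: P₀ = D₁/(r − g), with D₁ = 2.30 given directly.
P₀ = 2.3000 / (0.147 − 0.0896) = 2.3000 / 0.0574 = 40.0697

$40.07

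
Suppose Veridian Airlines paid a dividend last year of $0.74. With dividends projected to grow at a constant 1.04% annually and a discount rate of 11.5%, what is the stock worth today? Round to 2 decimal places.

$7.15

Gordon growth model: P₀ = D₁/(r − g). D₁ = 0.74 × (1 + 0.0104) = 0.7477.
P₀ = 0.7477 / (0.115 − 0.0104) = 0.7477 / 0.1046 = 7.1481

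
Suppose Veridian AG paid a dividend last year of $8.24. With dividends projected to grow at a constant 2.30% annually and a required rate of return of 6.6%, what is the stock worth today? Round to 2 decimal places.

$196.04

Gordon growth model: P₀ = D₁/(r − g). D₁ = 8.24 × (1 + 0.023) = 8.4295.
P₀ = 8.4295 / (0.066 − 0.023) = 8.4295 / 0.043 = 196.0353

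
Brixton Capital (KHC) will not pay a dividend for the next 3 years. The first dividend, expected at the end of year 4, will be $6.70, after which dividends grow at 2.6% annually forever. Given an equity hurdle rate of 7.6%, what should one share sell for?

$107.56

Deferred-dividend DDM. At t=3 the remaining stream is a growing perpetuity with first payment D_4 = 6.70.
V_3 = D_4/(r−g) = 6.70/(0.076−0.026) = 134.0000
P₀ = V_3/(1+r)^3 = 134.0000/(1+0.076)^3 = 107.5643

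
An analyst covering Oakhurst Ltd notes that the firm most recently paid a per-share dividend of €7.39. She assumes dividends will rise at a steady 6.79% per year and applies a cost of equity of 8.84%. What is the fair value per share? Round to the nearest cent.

€384.96

Gordon growth model: P₀ = D₁/(r − g). D₁ = 7.39 × (1 + 0.0679) = 7.8918.
P₀ = 7.8918 / (0.0884 − 0.0679) = 7.8918 / 0.0205 = 384.9649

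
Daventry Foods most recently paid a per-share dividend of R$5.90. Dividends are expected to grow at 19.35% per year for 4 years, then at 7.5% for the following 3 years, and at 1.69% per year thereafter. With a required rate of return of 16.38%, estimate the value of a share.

R$77.49

Three-stage DDM. Project D₁…D_7; terminal Gordon value at t=7 with g = 0.0169; discount at r = 0.1638.
D_1 = 7.0417
D_2 = 8.4042
D_3 = 10.0304
D_4 = 11.9713
D_5 = 12.8692
D_6 = 13.8343
D_7 = 14.8719
TV_7 = 15.1233/(0.1638−0.0169) = 102.9493
P₀ = Σ Dₜ/(1+r)ᵗ + TV_7/(1+r)^7 = 77.4853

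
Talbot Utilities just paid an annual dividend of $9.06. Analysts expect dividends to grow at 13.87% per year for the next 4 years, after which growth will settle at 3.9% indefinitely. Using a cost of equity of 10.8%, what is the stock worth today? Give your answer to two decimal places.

$191.01

Two-stage DDM. Project D₁…D_4 at 0.1387, terminal growth 0.039, discount at r = 0.108.
D_1 = 10.3166
D_2 = 11.7475
D_3 = 13.3769
D_4 = 15.2323
Terminal value at t=4: TV = D_5/(r−g) = 15.8264/(0.108−0.039) = 229.3675
P₀ = 10.3166/(1+0.108)^1 + 11.7475/(1+0.108)^2 + 13.3769/(1+0.108)^3 + 15.2323/(1+0.108)^4 + 229.3675/(1+0.108)^4 = 191.0062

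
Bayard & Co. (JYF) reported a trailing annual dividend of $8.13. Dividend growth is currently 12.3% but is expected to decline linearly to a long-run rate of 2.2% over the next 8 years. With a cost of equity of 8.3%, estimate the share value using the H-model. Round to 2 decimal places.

$190.06

H-model: P₀ = D₀[(1+g_L) + H(g_S−g_L)]/(r−g_L), with H = 8/2 = 4.
P₀ = 8.13 × [(1+0.022) + 4×(0.123−0.022)] / (0.083−0.022)
   = 8.13 × 1.4260 / 0.061 = 190.0554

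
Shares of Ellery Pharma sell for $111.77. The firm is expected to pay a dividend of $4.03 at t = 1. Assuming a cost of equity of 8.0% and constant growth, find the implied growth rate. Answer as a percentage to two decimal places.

From P₀ = D₁/(r − g), the implied growth is g = r − D₁/P₀.
g = 0.08 − 4.03/111.77 = 0.08 − 0.03606 = 0.04394

4.39%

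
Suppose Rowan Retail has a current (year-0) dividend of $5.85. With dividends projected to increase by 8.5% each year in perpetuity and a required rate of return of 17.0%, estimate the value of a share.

$74.67

Gordon growth model: P₀ = D₁/(r − g). D₁ = 5.85 × (1 + 0.085) = 6.3472.
P₀ = 6.3472 / (0.17 − 0.085) = 6.3472 / 0.085 = 74.6735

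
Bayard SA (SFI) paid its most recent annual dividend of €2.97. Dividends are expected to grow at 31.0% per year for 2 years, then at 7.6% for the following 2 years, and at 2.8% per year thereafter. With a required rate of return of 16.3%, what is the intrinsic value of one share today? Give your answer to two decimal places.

€38.39

Three-stage DDM. Project D₁…D_4; terminal Gordon value at t=4 with g = 0.028; discount at r = 0.163.
D_1 = 3.8907
D_2 = 5.0968
D_3 = 5.4842
D_4 = 5.9010
TV_4 = 6.0662/(0.163−0.028) = 44.9348
P₀ = Σ Dₜ/(1+r)ᵗ + TV_4/(1+r)^4 = 38.3876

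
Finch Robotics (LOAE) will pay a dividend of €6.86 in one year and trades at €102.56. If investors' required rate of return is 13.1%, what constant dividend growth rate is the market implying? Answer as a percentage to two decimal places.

From P₀ = D₁/(r − g), the implied growth is g = r − D₁/P₀.
g = 0.131 − 6.86/102.56 = 0.131 − 0.06689 = 0.06411

6.41%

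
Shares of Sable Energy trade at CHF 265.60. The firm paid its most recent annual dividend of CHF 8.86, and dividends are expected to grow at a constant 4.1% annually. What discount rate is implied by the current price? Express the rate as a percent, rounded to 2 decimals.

7.57%

Rearranging the constant-growth DDM: r = D₁/P₀ + g.
D₁ = 8.86 × (1 + 0.041) = 9.2233.
r = 9.2233 / 265.60 + 0.041 = 0.03473 + 0.041 = 0.07573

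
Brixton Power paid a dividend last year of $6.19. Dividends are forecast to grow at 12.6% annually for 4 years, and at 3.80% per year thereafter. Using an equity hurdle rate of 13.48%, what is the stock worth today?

$88.62

Two-stage DDM. Project D₁…D_4 at 0.126, terminal growth 0.038, discount at r = 0.1348.
D_1 = 6.9699
D_2 = 7.8482
D_3 = 8.8370
D_4 = 9.9505
Terminal value at t=4: TV = D_5/(r−g) = 10.3286/(0.1348−0.038) = 106.7004
P₀ = 6.9699/(1+0.1348)^1 + 7.8482/(1+0.1348)^2 + 8.8370/(1+0.1348)^3 + 9.9505/(1+0.1348)^4 + 106.7004/(1+0.1348)^4 = 88.6249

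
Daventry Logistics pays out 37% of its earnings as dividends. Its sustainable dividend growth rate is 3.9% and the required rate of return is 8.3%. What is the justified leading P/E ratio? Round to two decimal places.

8.41

Justified leading P/E = b/(r−g) = 0.37/(0.083−0.039) = 8.4091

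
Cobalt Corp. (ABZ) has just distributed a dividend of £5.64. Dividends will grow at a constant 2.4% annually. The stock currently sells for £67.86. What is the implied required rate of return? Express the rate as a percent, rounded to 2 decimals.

10.91%

Rearranging the constant-growth DDM: r = D₁/P₀ + g.
D₁ = 5.64 × (1 + 0.024) = 5.7754.
r = 5.7754 / 67.86 + 0.024 = 0.08511 + 0.024 = 0.10911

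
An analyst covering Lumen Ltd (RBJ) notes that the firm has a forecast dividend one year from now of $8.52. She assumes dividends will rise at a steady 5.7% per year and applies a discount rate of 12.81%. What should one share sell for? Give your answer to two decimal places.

Gordon growth model: P₀ = D₁/(r − g), with D₁ = 8.52 given directly.
P₀ = 8.5200 / (0.1281 − 0.057) = 8.5200 / 0.0711 = 119.8312

$119.83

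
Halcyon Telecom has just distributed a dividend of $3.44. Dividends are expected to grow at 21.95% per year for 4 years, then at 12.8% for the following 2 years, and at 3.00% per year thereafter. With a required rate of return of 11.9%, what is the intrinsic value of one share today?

$84.03

Three-stage DDM. Project D₁…D_6; terminal Gordon value at t=6 with g = 0.03; discount at r = 0.119.
D_1 = 4.1951
D_2 = 5.1159
D_3 = 6.2388
D_4 = 7.6083
D_5 = 8.5821
D_6 = 9.6806
TV_6 = 9.9711/(0.119−0.03) = 112.0343
P₀ = Σ Dₜ/(1+r)ᵗ + TV_6/(1+r)^6 = 84.0272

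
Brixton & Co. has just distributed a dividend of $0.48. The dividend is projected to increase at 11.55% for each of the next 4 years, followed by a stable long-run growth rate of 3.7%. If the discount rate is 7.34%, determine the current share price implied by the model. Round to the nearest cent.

Two-stage DDM. Project D₁…D_4 at 0.1155, terminal growth 0.037, discount at r = 0.0734.
D_1 = 0.5354
D_2 = 0.5973
D_3 = 0.6663
D_4 = 0.7432
Terminal value at t=4: TV = D_5/(r−g) = 0.7707/(0.0734−0.037) = 21.1737
P₀ = 0.5354/(1+0.0734)^1 + 0.5973/(1+0.0734)^2 + 0.6663/(1+0.0734)^3 + 0.7432/(1+0.0734)^4 + 21.1737/(1+0.0734)^4 = 18.0654

$18.07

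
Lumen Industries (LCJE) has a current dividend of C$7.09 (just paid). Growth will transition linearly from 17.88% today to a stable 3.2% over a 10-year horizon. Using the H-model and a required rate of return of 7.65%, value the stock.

C$281.37

H-model: P₀ = D₀[(1+g_L) + H(g_S−g_L)]/(r−g_L), with H = 10/2 = 5.
P₀ = 7.09 × [(1+0.032) + 5×(0.1788−0.032)] / (0.0765−0.032)
   = 7.09 × 1.7660 / 0.0445 = 281.3694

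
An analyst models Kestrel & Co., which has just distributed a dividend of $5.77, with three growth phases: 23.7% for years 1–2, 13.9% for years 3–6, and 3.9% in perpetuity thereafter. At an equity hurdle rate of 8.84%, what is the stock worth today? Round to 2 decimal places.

$235.46

Three-stage DDM. Project D₁…D_6; terminal Gordon value at t=6 with g = 0.039; discount at r = 0.0884.
D_1 = 7.1375
D_2 = 8.8291
D_3 = 10.0563
D_4 = 11.4541
D_5 = 13.0463
D_6 = 14.8597
TV_6 = 15.4392/(0.0884−0.039) = 312.5350
P₀ = Σ Dₜ/(1+r)ᵗ + TV_6/(1+r)^6 = 235.4574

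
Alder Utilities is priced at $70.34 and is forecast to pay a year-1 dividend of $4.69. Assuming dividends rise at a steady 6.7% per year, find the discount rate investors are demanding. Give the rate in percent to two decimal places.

13.37%

Rearranging the constant-growth DDM: r = D₁/P₀ + g.
r = 4.6900 / 70.34 + 0.067 = 0.06668 + 0.067 = 0.13368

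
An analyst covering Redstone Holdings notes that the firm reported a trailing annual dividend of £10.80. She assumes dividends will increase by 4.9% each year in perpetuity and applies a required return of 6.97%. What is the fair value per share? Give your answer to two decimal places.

Gordon growth model: P₀ = D₁/(r − g). D₁ = 10.80 × (1 + 0.049) = 11.3292.
P₀ = 11.3292 / (0.0697 − 0.049) = 11.3292 / 0.0207 = 547.3043

£547.30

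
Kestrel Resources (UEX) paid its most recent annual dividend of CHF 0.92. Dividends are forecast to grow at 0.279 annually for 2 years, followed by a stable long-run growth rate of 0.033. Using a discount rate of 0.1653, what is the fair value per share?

Two-stage DDM. Project D₁…D_2 at 0.279, terminal growth 0.033, discount at r = 0.1653.
D_1 = 1.1767
D_2 = 1.5050
Terminal value at t=2: TV = D_3/(r−g) = 1.5546/(0.1653−0.033) = 11.7509
P₀ = 1.1767/(1+0.1653)^1 + 1.5050/(1+0.1653)^2 + 11.7509/(1+0.1653)^2 = 10.7716

CHF 10.77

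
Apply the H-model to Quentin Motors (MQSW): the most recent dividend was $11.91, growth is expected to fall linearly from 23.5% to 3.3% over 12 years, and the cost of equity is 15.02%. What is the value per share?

H-model: P₀ = D₀[(1+g_L) + H(g_S−g_L)]/(r−g_L), with H = 12/2 = 6.
P₀ = 11.91 × [(1+0.033) + 6×(0.235−0.033)] / (0.1502−0.033)
   = 11.91 × 2.2450 / 0.1172 = 228.1395

$228.14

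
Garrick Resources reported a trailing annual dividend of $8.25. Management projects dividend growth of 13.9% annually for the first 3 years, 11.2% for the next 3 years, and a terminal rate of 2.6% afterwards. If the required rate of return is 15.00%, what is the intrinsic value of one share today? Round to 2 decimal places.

Three-stage DDM. Project D₁…D_6; terminal Gordon value at t=6 with g = 0.026; discount at r = 0.15.
D_1 = 9.3968
D_2 = 10.7029
D_3 = 12.1906
D_4 = 13.5559
D_5 = 15.0742
D_6 = 16.7625
TV_6 = 17.1984/(0.15−0.026) = 138.6964
P₀ = Σ Dₜ/(1+r)ᵗ + TV_6/(1+r)^6 = 106.7339

$106.73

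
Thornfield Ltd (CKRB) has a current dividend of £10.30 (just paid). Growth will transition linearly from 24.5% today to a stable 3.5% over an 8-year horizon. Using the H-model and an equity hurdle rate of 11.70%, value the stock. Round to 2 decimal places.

H-model: P₀ = D₀[(1+g_L) + H(g_S−g_L)]/(r−g_L), with H = 8/2 = 4.
P₀ = 10.30 × [(1+0.035) + 4×(0.245−0.035)] / (0.117−0.035)
   = 10.30 × 1.8750 / 0.082 = 235.5183

£235.52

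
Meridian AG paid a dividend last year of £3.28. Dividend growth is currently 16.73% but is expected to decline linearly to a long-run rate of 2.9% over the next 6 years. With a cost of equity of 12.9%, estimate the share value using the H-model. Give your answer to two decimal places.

H-model: P₀ = D₀[(1+g_L) + H(g_S−g_L)]/(r−g_L), with H = 6/2 = 3.
P₀ = 3.28 × [(1+0.029) + 3×(0.1673−0.029)] / (0.129−0.029)
   = 3.28 × 1.4439 / 0.1 = 47.3599

£47.36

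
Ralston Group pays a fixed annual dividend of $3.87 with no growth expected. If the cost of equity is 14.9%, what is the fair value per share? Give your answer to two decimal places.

$25.97

Zero-growth DDM (perpetuity): P₀ = D/r = 3.87 / 0.149 = 25.9732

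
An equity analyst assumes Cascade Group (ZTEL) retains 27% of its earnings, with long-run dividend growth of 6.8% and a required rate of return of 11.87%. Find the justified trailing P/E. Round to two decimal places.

Payout ratio b = 1 − 0.27 = 0.73.
Justified trailing P/E = b(1+g)/(r−g) = 0.73×(1+0.068)/(0.1187−0.068) = 15.3775

15.38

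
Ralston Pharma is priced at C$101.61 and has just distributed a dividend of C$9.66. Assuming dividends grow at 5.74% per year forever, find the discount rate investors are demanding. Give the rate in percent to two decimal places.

Rearranging the constant-growth DDM: r = D₁/P₀ + g.
D₁ = 9.66 × (1 + 0.0574) = 10.2145.
r = 10.2145 / 101.61 + 0.0574 = 0.10053 + 0.0574 = 0.15793

15.79%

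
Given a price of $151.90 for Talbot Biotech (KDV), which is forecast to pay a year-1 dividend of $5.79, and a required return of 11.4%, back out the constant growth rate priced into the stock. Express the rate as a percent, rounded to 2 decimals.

From P₀ = D₁/(r − g), the implied growth is g = r − D₁/P₀.
g = 0.114 − 5.79/151.90 = 0.114 − 0.03812 = 0.07588

7.59%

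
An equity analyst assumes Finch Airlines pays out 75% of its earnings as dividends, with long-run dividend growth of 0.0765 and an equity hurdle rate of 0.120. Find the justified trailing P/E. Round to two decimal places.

18.56

Justified trailing P/E = b(1+g)/(r−g) = 0.75×(1+0.0765)/(0.12−0.0765) = 18.5603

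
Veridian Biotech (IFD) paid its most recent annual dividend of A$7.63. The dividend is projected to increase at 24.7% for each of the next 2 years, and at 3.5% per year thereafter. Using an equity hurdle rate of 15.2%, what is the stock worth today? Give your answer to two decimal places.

Two-stage DDM. Project D₁…D_2 at 0.247, terminal growth 0.035, discount at r = 0.152.
D_1 = 9.5146
D_2 = 11.8647
Terminal value at t=2: TV = D_3/(r−g) = 12.2800/(0.152−0.035) = 104.9571
P₀ = 9.5146/(1+0.152)^1 + 11.8647/(1+0.152)^2 + 104.9571/(1+0.152)^2 = 96.2869

A$96.29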